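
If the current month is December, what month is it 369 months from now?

Dividing 369 by 12 gives quotient 30 and remainder 9.
December + 9 months → September.

September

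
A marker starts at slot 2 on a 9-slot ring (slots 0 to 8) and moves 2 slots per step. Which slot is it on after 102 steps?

102·2 = 204.
204 mod 9 = 6 (since 22·9 = 198).
(2 + 6) mod 9 = 8.

8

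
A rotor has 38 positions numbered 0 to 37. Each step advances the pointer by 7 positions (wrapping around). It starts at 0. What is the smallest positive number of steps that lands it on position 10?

7⁻¹ ≡ 11 (mod 38) because 7·11 = 77 = 2·38 + 1.
Multiplying both sides by 11: x ≡ 11·10 = 110 ≡ 34 (mod 38).
Check: 7·34 = 238 = 6·38 + 10.

34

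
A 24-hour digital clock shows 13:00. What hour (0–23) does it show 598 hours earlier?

15

Dividing 598 by 24 gives quotient 24 and remainder 22.
(13 − 22) mod 24 = 15.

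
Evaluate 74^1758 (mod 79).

Square-and-reduce mod 79: 74^1≡74, 74^2≡25, 74^4≡72, 74^8≡49, 74^16≡31, 74^32≡13, 74^64≡11, 74^128≡42, 74^256≡26, 74^512≡44, 74^1024≡40.
1758 = 2 + 4 + 8 + 16 + 64 + 128 + 512 + 1024, so 74^1758 ≡ 25·72·49·31·11·42·44·40 ≡ 46 (mod 79).

46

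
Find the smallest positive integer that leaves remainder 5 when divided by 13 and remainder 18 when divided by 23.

x ≡ 5 (mod 13) gives x ∈ {5, 18}.
The first of these with x mod 23 = 18 is 18.

18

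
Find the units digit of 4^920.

6

Powers of 4 mod 10 repeat with period 2: 4, 6.
920 mod 2 = 0, so the last digit matches 4^2 = 6.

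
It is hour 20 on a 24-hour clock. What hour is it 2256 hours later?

20

2256 mod 24 = 0 (since 94·24 = 2256).
(20 + 0) mod 24 = 20.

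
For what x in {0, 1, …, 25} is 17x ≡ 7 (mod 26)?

17⁻¹ ≡ 23 (mod 26) because 17·23 = 391 = 15·26 + 1.
Multiplying both sides by 23: x ≡ 23·7 = 161 ≡ 5 (mod 26).

5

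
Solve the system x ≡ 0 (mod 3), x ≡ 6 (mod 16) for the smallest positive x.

x ≡ 0 (mod 3) gives x ∈ {0, 3, 6}.
The first of these with x mod 16 = 6 is 6.

6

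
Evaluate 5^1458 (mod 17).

By repeated squaring mod 17: 5^1≡5, 5^2≡8, 5^4≡13, 5^8≡16, 5^16≡1, 5^32≡1, 5^64≡1, 5^128≡1, 5^256≡1, 5^512≡1, 5^1024≡1.
1458 = 2 + 16 + 32 + 128 + 256 + 1024, so 5^1458 ≡ 8·1·1·1·1·1 ≡ 8 (mod 17).

8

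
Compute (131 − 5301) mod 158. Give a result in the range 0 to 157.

44

5301 mod 158 = 87 (since 33·158 = 5214).
(131 − 87) mod 158 = 44.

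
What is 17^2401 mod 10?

Powers of 7 mod 10 repeat with period 4: 7, 9, 3, 1.
2401 mod 4 = 1, so the last digit matches 7^1 = 7.

7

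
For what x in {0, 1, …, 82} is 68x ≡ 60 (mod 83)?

79

68⁻¹ ≡ 11 (mod 83) because 68·11 = 748 = 9·83 + 1.
So x ≡ 11·60 = 660 ≡ 79 (mod 83).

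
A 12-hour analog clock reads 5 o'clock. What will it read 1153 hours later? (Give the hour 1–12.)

1153 − 96·12 = 1, so 1153 ≡ 1 (mod 12).
5 + 1 → 6 on a 12-hour dial.

6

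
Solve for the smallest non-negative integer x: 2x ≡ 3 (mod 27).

The inverse of 2 mod 27 is 14 (since 2·14 = 28 ≡ 1).
Multiplying both sides by 14: x ≡ 14·3 = 42 ≡ 15 (mod 27).

15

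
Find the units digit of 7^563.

3

Powers of 7 mod 10 repeat with period 4: 7, 9, 3, 1.
563 leaves remainder 3 on division by 4, so 7^563 ends in 3.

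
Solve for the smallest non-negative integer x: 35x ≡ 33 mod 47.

35⁻¹ ≡ 43 (mod 47) because 35·43 = 1505 = 32·47 + 1.
So x ≡ 43·33 = 1419 ≡ 9 (mod 47).

9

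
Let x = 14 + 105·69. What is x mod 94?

105·69 = 7245.
7245 − 77·94 = 7, so 7245 ≡ 7 (mod 94).
(14 + 7) mod 94 = 21.

21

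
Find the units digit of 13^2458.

The units digit of 13^n cycles with period 4: 3, 9, 7, 1, …
2458 leaves remainder 2 on division by 4, so 13^2458 ends in 9.

9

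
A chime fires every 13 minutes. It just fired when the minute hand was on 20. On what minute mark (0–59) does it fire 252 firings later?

252·13 = 3276.
3276 mod 60 = 36 (since 54·60 = 3240).
(20 + 36) mod 60 = 56.

56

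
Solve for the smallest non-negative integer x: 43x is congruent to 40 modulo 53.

The inverse of 43 mod 53 is 37 (since 43·37 = 1591 ≡ 1).
So x ≡ 37·40 = 1480 ≡ 49 (mod 53).

49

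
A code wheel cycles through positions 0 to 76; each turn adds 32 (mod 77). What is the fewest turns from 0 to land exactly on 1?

65

32·65 = 2080 = 27·77 + 1, so 32⁻¹ ≡ 65 (mod 77).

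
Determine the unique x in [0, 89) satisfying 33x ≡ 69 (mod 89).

The inverse of 33 mod 89 is 27 (since 33·27 = 891 ≡ 1).
So x ≡ 27·69 = 1863 ≡ 83 (mod 89).

83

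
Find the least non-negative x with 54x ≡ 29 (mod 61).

The inverse of 54 mod 61 is 26 (since 54·26 = 1404 ≡ 1).
So x ≡ 26·29 = 754 ≡ 22 (mod 61).

22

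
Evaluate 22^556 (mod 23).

By repeated squaring mod 23: 22^1≡22, 22^2≡1, 22^4≡1, 22^8≡1, 22^16≡1, 22^32≡1, 22^64≡1, 22^128≡1, 22^256≡1, 22^512≡1.
556 = 4 + 8 + 32 + 512, so 22^556 ≡ 1·1·1·1 ≡ 1 (mod 23).

1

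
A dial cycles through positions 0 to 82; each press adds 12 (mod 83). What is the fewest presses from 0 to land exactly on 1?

7

12·7 = 84 = 1·83 + 1, so 12⁻¹ ≡ 7 (mod 83).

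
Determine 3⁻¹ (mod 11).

4

11 = 3·3 + 2
3 = 1·2 + 1
2 = 2·1 + 0
Back-substituting gives 3·4 ≡ 1 (mod 11).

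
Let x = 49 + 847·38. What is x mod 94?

847·38 = 32186.
32186 − 342·94 = 38, so 32186 ≡ 38 (mod 94).
(49 + 38) mod 94 = 87.

87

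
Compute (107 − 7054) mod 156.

7054 mod 156 = 34 (since 45·156 = 7020).
(107 − 34) mod 156 = 73.

73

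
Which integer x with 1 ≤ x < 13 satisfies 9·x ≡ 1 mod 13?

3

9·3 = 27 = 2·13 + 1, so 9⁻¹ ≡ 3 (mod 13).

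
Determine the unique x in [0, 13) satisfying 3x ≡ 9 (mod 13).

3⁻¹ ≡ 9 (mod 13) because 3·9 = 27 = 2·13 + 1.
Multiplying both sides by 9: x ≡ 9·9 = 81 ≡ 3 (mod 13).

3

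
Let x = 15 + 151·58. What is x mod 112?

151·58 = 8758.
Dividing 8758 by 112 gives quotient 78 and remainder 22.
(15 + 22) mod 112 = 37.

37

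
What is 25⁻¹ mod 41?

41 = 1·25 + 16
25 = 1·16 + 9
16 = 1·9 + 7
9 = 1·7 + 2
7 = 3·2 + 1
2 = 2·1 + 0
Back-substituting gives 25·23 ≡ 1 (mod 41).

23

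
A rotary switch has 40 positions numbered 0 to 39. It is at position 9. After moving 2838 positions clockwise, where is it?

7

2838 mod 40 = 38 (since 70·40 = 2800).
(9 + 38) mod 40 = 7.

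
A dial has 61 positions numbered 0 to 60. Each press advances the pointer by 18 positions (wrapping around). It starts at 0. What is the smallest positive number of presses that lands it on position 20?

35

18⁻¹ ≡ 17 (mod 61) because 18·17 = 306 = 5·61 + 1.
Multiplying both sides by 17: x ≡ 17·20 = 340 ≡ 35 (mod 61).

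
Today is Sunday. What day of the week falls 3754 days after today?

Dividing 3754 by 7 gives quotient 536 and remainder 2.
Sunday + 2 days → Tuesday.

Tuesday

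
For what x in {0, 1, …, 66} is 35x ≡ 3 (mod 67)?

The inverse of 35 mod 67 is 23 (since 35·23 = 805 ≡ 1).
So x ≡ 23·3 = 69 ≡ 2 (mod 67).

2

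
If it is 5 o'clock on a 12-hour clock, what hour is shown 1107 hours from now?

8

1107 = 92·12 + 3, so 1107 mod 12 = 3.
5 + 3 → 8 on a 12-hour dial.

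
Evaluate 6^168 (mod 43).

1

By repeated squaring mod 43: 6^1≡6, 6^2≡36, 6^4≡6, 6^8≡36, 6^16≡6, 6^32≡36, 6^64≡6, 6^128≡36.
168 = 8 + 32 + 128, so 6^168 ≡ 36·36·36 ≡ 1 (mod 43).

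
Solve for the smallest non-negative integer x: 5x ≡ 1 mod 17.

5⁻¹ ≡ 7 (mod 17) because 5·7 = 35 = 2·17 + 1.
Multiplying both sides by 7: x ≡ 7·1 = 7 ≡ 7 (mod 17).

7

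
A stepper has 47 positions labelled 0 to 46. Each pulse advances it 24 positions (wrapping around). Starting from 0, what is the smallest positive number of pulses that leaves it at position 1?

47 = 1·24 + 23
24 = 1·23 + 1
23 = 23·1 + 0
Back-substituting gives 24·2 ≡ 1 (mod 47).

2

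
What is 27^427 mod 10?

The units digit of 27^n cycles with period 4: 7, 9, 3, 1, …
427 leaves remainder 3 on division by 4, so 27^427 ends in 3.

3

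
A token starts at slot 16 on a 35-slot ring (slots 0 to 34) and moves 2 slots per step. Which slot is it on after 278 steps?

278·2 = 556.
556 − 15·35 = 31, so 556 ≡ 31 (mod 35).
(16 + 31) mod 35 = 12.

12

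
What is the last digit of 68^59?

2

The units digit of 68^n cycles with period 4: 8, 4, 2, 6, …
59 leaves remainder 3 on division by 4, so 68^59 ends in 2.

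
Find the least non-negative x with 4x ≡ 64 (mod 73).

16

The inverse of 4 mod 73 is 55 (since 4·55 = 220 ≡ 1).
So x ≡ 55·64 = 3520 ≡ 16 (mod 73).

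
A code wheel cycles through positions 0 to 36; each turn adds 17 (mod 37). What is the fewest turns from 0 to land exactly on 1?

24

37 = 2·17 + 3
17 = 5·3 + 2
3 = 1·2 + 1
2 = 2·1 + 0
Back-substituting gives 17·24 ≡ 1 (mod 37).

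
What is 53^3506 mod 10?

9

The units digit of 53^n cycles with period 4: 3, 9, 7, 1, …
3506 leaves remainder 2 on division by 4, so 53^3506 ends in 9.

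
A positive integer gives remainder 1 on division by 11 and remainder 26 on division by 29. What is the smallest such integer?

x ≡ 1 (mod 11) gives x ∈ {1, 12, 23, 34, 45, 56, 67, 78, …}.
The first of these with x mod 29 = 26 is 287.

287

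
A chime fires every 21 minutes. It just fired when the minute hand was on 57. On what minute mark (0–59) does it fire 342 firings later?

342·21 = 7182.
7182 − 119·60 = 42, so 7182 ≡ 42 (mod 60).
(57 + 42) mod 60 = 39.

39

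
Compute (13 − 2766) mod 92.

2766 = 30·92 + 6, so 2766 mod 92 = 6.
(13 − 6) mod 92 = 7.

7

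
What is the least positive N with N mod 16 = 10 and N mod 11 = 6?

138

x ≡ 6 (mod 11) gives x ∈ {6, 17, 28, 39, 50, 61, 72, 83, …}.
The first of these with x mod 16 = 10 is 138.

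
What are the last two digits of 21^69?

Successive squares of 21 mod 100: 21^1≡21, 21^2≡41, 21^4≡81, 21^8≡61, 21^16≡21, 21^32≡41, 21^64≡81.
Since 69 = 1 + 4 + 64 in binary, 21^69 ≡ 21·81·81 ≡ 81 (mod 100).

81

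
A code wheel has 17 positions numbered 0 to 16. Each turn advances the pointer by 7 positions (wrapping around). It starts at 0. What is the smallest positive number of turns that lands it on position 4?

3

7⁻¹ ≡ 5 (mod 17) because 7·5 = 35 = 2·17 + 1.
Multiplying both sides by 5: x ≡ 5·4 = 20 ≡ 3 (mod 17).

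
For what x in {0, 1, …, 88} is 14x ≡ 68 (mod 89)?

The inverse of 14 mod 89 is 70 (since 14·70 = 980 ≡ 1).
Multiplying both sides by 70: x ≡ 70·68 = 4760 ≡ 43 (mod 89).

43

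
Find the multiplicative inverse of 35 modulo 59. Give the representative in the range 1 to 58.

59 = 1·35 + 24
35 = 1·24 + 11
24 = 2·11 + 2
11 = 5·2 + 1
2 = 2·1 + 0
Back-substituting gives 35·27 ≡ 1 (mod 59).

27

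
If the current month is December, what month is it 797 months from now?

May

Dividing 797 by 12 gives quotient 66 and remainder 5.
December + 5 months → May.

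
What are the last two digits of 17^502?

Successive squares of 17 mod 100: 17^1≡17, 17^2≡89, 17^4≡21, 17^8≡41, 17^16≡81, 17^32≡61, 17^64≡21, 17^128≡41, 17^256≡81.
502 = 2 + 4 + 16 + 32 + 64 + 128 + 256, so 17^502 ≡ 89·21·81·61·21·41·81 ≡ 89 (mod 100).

89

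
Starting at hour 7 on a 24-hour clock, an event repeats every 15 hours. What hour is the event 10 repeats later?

13

10·15 = 150.
150 − 6·24 = 6, so 150 ≡ 6 (mod 24).
(7 + 6) mod 24 = 13.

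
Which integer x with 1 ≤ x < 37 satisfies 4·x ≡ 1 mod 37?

37 = 9·4 + 1
4 = 4·1 + 0
Back-substituting gives 4·28 ≡ 1 (mod 37).

28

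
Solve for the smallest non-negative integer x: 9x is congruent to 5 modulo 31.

The inverse of 9 mod 31 is 7 (since 9·7 = 63 ≡ 1).
Multiplying both sides by 7: x ≡ 7·5 = 35 ≡ 4 (mod 31).

4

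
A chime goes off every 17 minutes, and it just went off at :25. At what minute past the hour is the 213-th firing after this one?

46

213·17 = 3621.
3621 − 60·60 = 21, so 3621 ≡ 21 (mod 60).
(25 + 21) mod 60 = 46.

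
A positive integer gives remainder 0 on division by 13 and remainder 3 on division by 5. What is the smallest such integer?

13

x ≡ 3 (mod 5) gives x ∈ {3, 8, 13}.
The first of these with x mod 13 = 0 is 13.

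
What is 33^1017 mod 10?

3

Powers of 3 mod 10 repeat with period 4: 3, 9, 7, 1.
1017 mod 4 = 1, so the last digit matches 3^1 = 3.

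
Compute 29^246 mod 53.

Square-and-reduce mod 53: 29^1≡29, 29^2≡46, 29^4≡49, 29^8≡16, 29^16≡44, 29^32≡28, 29^64≡42, 29^128≡15.
246 = 2 + 4 + 16 + 32 + 64 + 128, so 29^246 ≡ 46·49·44·28·42·15 ≡ 42 (mod 53).

42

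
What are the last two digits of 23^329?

63

Successive squares of 23 mod 100: 23^1≡23, 23^2≡29, 23^4≡41, 23^8≡81, 23^16≡61, 23^32≡21, 23^64≡41, 23^128≡81, 23^256≡61.
329 = 1 + 8 + 64 + 256, so 23^329 ≡ 23·81·41·61 ≡ 63 (mod 100).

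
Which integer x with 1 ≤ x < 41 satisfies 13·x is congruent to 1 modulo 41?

41 = 3·13 + 2
13 = 6·2 + 1
2 = 2·1 + 0
Back-substituting gives 13·19 ≡ 1 (mod 41).

19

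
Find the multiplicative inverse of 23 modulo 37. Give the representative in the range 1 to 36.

23·29 = 667 = 18·37 + 1, so 23⁻¹ ≡ 29 (mod 37).

29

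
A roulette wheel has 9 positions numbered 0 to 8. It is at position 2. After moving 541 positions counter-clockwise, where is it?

1

541 − 60·9 = 1, so 541 ≡ 1 (mod 9).
(2 − 1) mod 9 = 1.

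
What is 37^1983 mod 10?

3

Powers of 7 mod 10 repeat with period 4: 7, 9, 3, 1.
1983 leaves remainder 3 on division by 4, so 37^1983 ends in 3.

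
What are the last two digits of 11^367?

71

Square-and-reduce mod 100: 11^1≡11, 11^2≡21, 11^4≡41, 11^8≡81, 11^16≡61, 11^32≡21, 11^64≡41, 11^128≡81, 11^256≡61.
Since 367 = 1 + 2 + 4 + 8 + 32 + 64 + 256 in binary, 11^367 ≡ 11·21·41·81·21·41·61 ≡ 71 (mod 100).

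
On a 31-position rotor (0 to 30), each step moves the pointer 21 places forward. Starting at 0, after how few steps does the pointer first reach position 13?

8

21⁻¹ ≡ 3 (mod 31) because 21·3 = 63 = 2·31 + 1.
So x ≡ 3·13 = 39 ≡ 8 (mod 31).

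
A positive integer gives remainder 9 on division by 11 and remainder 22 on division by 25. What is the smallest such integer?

x ≡ 9 (mod 11) gives x ∈ {9, 20, 31, 42, 53, 64, 75, 86, …}.
The first of these with x mod 25 = 22 is 97.

97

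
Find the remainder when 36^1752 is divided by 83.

59

Square-and-reduce mod 83: 36^1≡36, 36^2≡51, 36^4≡28, 36^8≡37, 36^16≡41, 36^32≡21, 36^64≡26, 36^128≡12, 36^256≡61, 36^512≡69, 36^1024≡30.
1752 = 8 + 16 + 64 + 128 + 512 + 1024, so 36^1752 ≡ 37·41·26·12·69·30 ≡ 59 (mod 83).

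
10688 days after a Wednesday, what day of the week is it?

Tuesday

10688 − 1526·7 = 6, so 10688 ≡ 6 (mod 7).
Wednesday + 6 days → Tuesday.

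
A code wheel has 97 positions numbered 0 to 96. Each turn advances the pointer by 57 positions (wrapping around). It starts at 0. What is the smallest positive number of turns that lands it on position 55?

35

The inverse of 57 mod 97 is 80 (since 57·80 = 4560 ≡ 1).
Multiplying both sides by 80: x ≡ 80·55 = 4400 ≡ 35 (mod 97).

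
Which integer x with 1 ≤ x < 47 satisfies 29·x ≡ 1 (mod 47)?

47 = 1·29 + 18
29 = 1·18 + 11
18 = 1·11 + 7
11 = 1·7 + 4
7 = 1·4 + 3
4 = 1·3 + 1
3 = 3·1 + 0
Back-substituting gives 29·13 ≡ 1 (mod 47).

13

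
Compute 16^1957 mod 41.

Square-and-reduce mod 41: 16^1≡16, 16^2≡10, 16^4≡18, 16^8≡37, 16^16≡16, 16^32≡10, 16^64≡18, 16^128≡37, 16^256≡16, 16^512≡10, 16^1024≡18.
1957 = 1 + 4 + 32 + 128 + 256 + 512 + 1024, so 16^1957 ≡ 16·18·10·37·16·10·18 ≡ 10 (mod 41).

10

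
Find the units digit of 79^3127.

9

Powers of 9 mod 10 repeat with period 2: 9, 1.
3127 mod 2 = 1, so the last digit matches 9^1 = 9.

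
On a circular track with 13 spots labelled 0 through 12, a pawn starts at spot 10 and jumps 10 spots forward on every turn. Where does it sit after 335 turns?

335·10 = 3350.
3350 = 257·13 + 9, so 3350 mod 13 = 9.
(10 + 9) mod 13 = 6.

6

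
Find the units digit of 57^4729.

7

Last digits of 7^n: 7, 9, 3, 1 (period 4).
4729 mod 4 = 1, so the last digit matches 7^1 = 7.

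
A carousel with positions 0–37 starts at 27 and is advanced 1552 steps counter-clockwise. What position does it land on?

33

1552 mod 38 = 32 (since 40·38 = 1520).
(27 − 32) mod 38 = 33.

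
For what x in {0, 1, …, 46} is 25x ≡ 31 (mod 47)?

25⁻¹ ≡ 32 (mod 47) because 25·32 = 800 = 17·47 + 1.
So x ≡ 32·31 = 992 ≡ 5 (mod 47).

5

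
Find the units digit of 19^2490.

1

Last digits of 9^n: 9, 1 (period 2).
2490 mod 2 = 0, so the last digit matches 9^2 = 1.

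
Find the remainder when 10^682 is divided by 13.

Square-and-reduce mod 13: 10^1≡10, 10^2≡9, 10^4≡3, 10^8≡9, 10^16≡3, 10^32≡9, 10^64≡3, 10^128≡9, 10^256≡3, 10^512≡9.
Since 682 = 2 + 8 + 32 + 128 + 512 in binary, 10^682 ≡ 9·9·9·9·9 ≡ 3 (mod 13).

3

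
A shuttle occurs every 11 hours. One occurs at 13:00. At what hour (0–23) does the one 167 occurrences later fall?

167·11 = 1837.
1837 − 76·24 = 13, so 1837 ≡ 13 (mod 24).
(13 + 13) mod 24 = 2.

2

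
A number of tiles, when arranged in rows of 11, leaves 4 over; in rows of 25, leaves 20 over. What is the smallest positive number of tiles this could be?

Since 25·4 ≡ 1 (mod 11), take x = 20 + 25·((4−20)·4 mod 11) = 20 + 25·2 = 70.
Check: 70 mod 11 = 4, 70 mod 25 = 20.

70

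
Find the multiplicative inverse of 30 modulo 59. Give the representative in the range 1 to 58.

2

30·2 = 60 = 1·59 + 1, so 30⁻¹ ≡ 2 (mod 59).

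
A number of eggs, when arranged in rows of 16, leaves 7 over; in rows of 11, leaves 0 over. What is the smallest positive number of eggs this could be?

x ≡ 0 (mod 11) gives x ∈ {0, 11, 22, 33, 44, 55}.
The first of these with x mod 16 = 7 is 55.

55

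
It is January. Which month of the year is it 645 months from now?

645 − 53·12 = 9, so 645 ≡ 9 (mod 12).
January + 9 months → October.

October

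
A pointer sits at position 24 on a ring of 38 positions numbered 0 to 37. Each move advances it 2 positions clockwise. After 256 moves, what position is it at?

256·2 = 512.
512 − 13·38 = 18, so 512 ≡ 18 (mod 38).
(24 + 18) mod 38 = 4.

4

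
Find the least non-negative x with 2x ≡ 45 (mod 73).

59

The inverse of 2 mod 73 is 37 (since 2·37 = 74 ≡ 1).
Multiplying both sides by 37: x ≡ 37·45 = 1665 ≡ 59 (mod 73).
Check: 2·59 = 118 = 1·73 + 45.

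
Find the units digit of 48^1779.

The units digit of 48^n cycles with period 4: 8, 4, 2, 6, …
1779 mod 4 = 3, so the last digit matches 8^3 = 2.

2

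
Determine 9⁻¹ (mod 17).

9·2 = 18 = 1·17 + 1, so 9⁻¹ ≡ 2 (mod 17).

2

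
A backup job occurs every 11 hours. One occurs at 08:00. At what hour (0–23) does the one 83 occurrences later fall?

9

83·11 = 913.
Dividing 913 by 24 gives quotient 38 and remainder 1.
(8 + 1) mod 24 = 9.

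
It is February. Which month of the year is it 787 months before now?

787 − 65·12 = 7, so 787 ≡ 7 (mod 12).
February − 7 months → July.

July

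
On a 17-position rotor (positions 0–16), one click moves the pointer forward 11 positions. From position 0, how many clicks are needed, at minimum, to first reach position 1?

17 = 1·11 + 6
11 = 1·6 + 5
6 = 1·5 + 1
5 = 5·1 + 0
Back-substituting gives 11·14 ≡ 1 (mod 17).

14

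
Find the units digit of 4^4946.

Last digits of 4^n: 4, 6 (period 2).
4946 leaves remainder 0 on division by 2, so 4^4946 ends in 6.

6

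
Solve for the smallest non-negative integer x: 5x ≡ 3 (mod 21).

9

5⁻¹ ≡ 17 (mod 21) because 5·17 = 85 = 4·21 + 1.
Multiplying both sides by 17: x ≡ 17·3 = 51 ≡ 9 (mod 21).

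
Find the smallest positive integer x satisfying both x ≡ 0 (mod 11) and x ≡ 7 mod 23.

x ≡ 0 (mod 11) gives x ∈ {0, 11, 22, 33, 44, 55, 66, 77, …}.
The first of these with x mod 23 = 7 is 99.

99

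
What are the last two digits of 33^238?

09

By repeated squaring mod 100: 33^1≡33, 33^2≡89, 33^4≡21, 33^8≡41, 33^16≡81, 33^32≡61, 33^64≡21, 33^128≡41.
238 = 2 + 4 + 8 + 32 + 64 + 128, so 33^238 ≡ 89·21·41·61·21·41 ≡ 9 (mod 100).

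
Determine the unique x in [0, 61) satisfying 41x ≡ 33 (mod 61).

The inverse of 41 mod 61 is 3 (since 41·3 = 123 ≡ 1).
So x ≡ 3·33 = 99 ≡ 38 (mod 61).
Check: 41·38 = 1558 = 25·61 + 33.

38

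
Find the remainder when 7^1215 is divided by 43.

Successive squares of 7 mod 43: 7^1≡7, 7^2≡6, 7^4≡36, 7^8≡6, 7^16≡36, 7^32≡6, 7^64≡36, 7^128≡6, 7^256≡36, 7^512≡6, 7^1024≡36.
1215 = 1 + 2 + 4 + 8 + 16 + 32 + 128 + 1024, so 7^1215 ≡ 7·6·36·6·36·6·6·36 ≡ 42 (mod 43).

42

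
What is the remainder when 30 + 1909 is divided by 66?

1909 = 28·66 + 61, so 1909 mod 66 = 61.
(30 + 61) mod 66 = 25.

25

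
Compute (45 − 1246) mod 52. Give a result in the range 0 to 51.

1246 mod 52 = 50 (since 23·52 = 1196).
(45 − 50) mod 52 = 47.

47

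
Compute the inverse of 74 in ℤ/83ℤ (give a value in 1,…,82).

46

83 = 1·74 + 9
74 = 8·9 + 2
9 = 4·2 + 1
2 = 2·1 + 0
Back-substituting gives 74·46 ≡ 1 (mod 83).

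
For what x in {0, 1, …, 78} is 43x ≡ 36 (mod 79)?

78

The inverse of 43 mod 79 is 68 (since 43·68 = 2924 ≡ 1).
Multiplying both sides by 68: x ≡ 68·36 = 2448 ≡ 78 (mod 79).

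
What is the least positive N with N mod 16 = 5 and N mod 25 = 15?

x ≡ 5 (mod 16) gives x ∈ {5, 21, 37, 53, 69, 85, 101, 117, …}.
The first of these with x mod 25 = 15 is 165.

165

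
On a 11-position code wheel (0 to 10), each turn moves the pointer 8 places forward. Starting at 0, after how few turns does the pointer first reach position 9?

8

8⁻¹ ≡ 7 (mod 11) because 8·7 = 56 = 5·11 + 1.
So x ≡ 7·9 = 63 ≡ 8 (mod 11).
Check: 8·8 = 64 = 5·11 + 9.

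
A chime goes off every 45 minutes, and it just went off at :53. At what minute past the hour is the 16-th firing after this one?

53

16·45 = 720.
720 mod 60 = 0 (since 12·60 = 720).
(53 + 0) mod 60 = 53.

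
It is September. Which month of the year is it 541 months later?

October

541 mod 12 = 1 (since 45·12 = 540).
September + 1 month → October.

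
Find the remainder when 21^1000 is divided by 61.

13

By repeated squaring mod 61: 21^1≡21, 21^2≡14, 21^4≡13, 21^8≡47, 21^16≡13, 21^32≡47, 21^64≡13, 21^128≡47, 21^256≡13, 21^512≡47.
1000 = 8 + 32 + 64 + 128 + 256 + 512, so 21^1000 ≡ 47·47·13·47·13·47 ≡ 13 (mod 61).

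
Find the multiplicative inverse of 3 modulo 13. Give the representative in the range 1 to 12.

9

13 = 4·3 + 1
3 = 3·1 + 0
Back-substituting gives 3·9 ≡ 1 (mod 13).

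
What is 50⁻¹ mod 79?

50·49 = 2450 = 31·79 + 1, so 50⁻¹ ≡ 49 (mod 79).

49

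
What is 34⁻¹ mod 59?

59 = 1·34 + 25
34 = 1·25 + 9
25 = 2·9 + 7
9 = 1·7 + 2
7 = 3·2 + 1
2 = 2·1 + 0
Back-substituting gives 34·33 ≡ 1 (mod 59).

33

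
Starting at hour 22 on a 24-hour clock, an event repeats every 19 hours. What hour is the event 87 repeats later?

87·19 = 1653.
1653 − 68·24 = 21, so 1653 ≡ 21 (mod 24).
(22 + 21) mod 24 = 19.

19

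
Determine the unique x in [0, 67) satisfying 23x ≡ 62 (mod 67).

The inverse of 23 mod 67 is 35 (since 23·35 = 805 ≡ 1).
So x ≡ 35·62 = 2170 ≡ 26 (mod 67).

26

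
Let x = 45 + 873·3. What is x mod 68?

873·3 = 2619.
Dividing 2619 by 68 gives quotient 38 and remainder 35.
(45 + 35) mod 68 = 12.

12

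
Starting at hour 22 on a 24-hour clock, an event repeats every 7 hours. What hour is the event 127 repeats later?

127·7 = 889.
889 = 37·24 + 1, so 889 mod 24 = 1.
(22 + 1) mod 24 = 23.

23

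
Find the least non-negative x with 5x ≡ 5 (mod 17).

1

5⁻¹ ≡ 7 (mod 17) because 5·7 = 35 = 2·17 + 1.
So x ≡ 7·5 = 35 ≡ 1 (mod 17).
Check: 5·1 = 5 = 0·17 + 5.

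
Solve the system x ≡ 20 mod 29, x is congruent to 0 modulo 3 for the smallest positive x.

78

Since 3·10 ≡ 1 (mod 29), take x = 0 + 3·((20−0)·10 mod 29) = 0 + 3·26 = 78.
Check: 78 mod 29 = 20, 78 mod 3 = 0.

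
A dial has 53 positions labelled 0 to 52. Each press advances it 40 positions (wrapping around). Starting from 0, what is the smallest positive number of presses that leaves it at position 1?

53 = 1·40 + 13
40 = 3·13 + 1
13 = 13·1 + 0
Back-substituting gives 40·4 ≡ 1 (mod 53).

4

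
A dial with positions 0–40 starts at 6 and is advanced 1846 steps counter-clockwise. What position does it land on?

5

1846 mod 41 = 1 (since 45·41 = 1845).
(6 − 1) mod 41 = 5.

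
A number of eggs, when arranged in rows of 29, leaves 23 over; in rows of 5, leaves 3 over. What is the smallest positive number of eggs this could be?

23

x ≡ 3 (mod 5) gives x ∈ {3, 8, 13, 18, 23}.
The first of these with x mod 29 = 23 is 23.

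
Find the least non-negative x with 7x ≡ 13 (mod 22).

The inverse of 7 mod 22 is 19 (since 7·19 = 133 ≡ 1).
So x ≡ 19·13 = 247 ≡ 5 (mod 22).
Check: 7·5 = 35 = 1·22 + 13.

5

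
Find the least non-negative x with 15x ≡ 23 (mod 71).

11

The inverse of 15 mod 71 is 19 (since 15·19 = 285 ≡ 1).
So x ≡ 19·23 = 437 ≡ 11 (mod 71).
Check: 15·11 = 165 = 2·71 + 23.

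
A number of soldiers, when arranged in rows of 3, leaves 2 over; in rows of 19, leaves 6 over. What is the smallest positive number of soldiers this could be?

44

Since 19·1 ≡ 1 (mod 3), take x = 6 + 19·((2−6)·1 mod 3) = 6 + 19·2 = 44.
Check: 44 mod 3 = 2, 44 mod 19 = 6.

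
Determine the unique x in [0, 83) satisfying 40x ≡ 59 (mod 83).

40⁻¹ ≡ 27 (mod 83) because 40·27 = 1080 = 13·83 + 1.
So x ≡ 27·59 = 1593 ≡ 16 (mod 83).
Check: 40·16 = 640 = 7·83 + 59.

16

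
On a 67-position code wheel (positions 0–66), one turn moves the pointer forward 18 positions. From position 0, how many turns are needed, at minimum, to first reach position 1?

41

67 = 3·18 + 13
18 = 1·13 + 5
13 = 2·5 + 3
5 = 1·3 + 2
3 = 1·2 + 1
2 = 2·1 + 0
Back-substituting gives 18·41 ≡ 1 (mod 67).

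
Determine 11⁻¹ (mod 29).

11·8 = 88 = 3·29 + 1, so 11⁻¹ ≡ 8 (mod 29).

8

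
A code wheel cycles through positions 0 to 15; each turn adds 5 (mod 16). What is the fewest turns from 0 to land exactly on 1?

13

16 = 3·5 + 1
5 = 5·1 + 0
Back-substituting gives 5·13 ≡ 1 (mod 16).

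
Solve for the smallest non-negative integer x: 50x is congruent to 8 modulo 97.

70

The inverse of 50 mod 97 is 33 (since 50·33 = 1650 ≡ 1).
So x ≡ 33·8 = 264 ≡ 70 (mod 97).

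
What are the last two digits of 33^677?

73

Successive squares of 33 mod 100: 33^1≡33, 33^2≡89, 33^4≡21, 33^8≡41, 33^16≡81, 33^32≡61, 33^64≡21, 33^128≡41, 33^256≡81, 33^512≡61.
Since 677 = 1 + 4 + 32 + 128 + 512 in binary, 33^677 ≡ 33·21·61·41·61 ≡ 73 (mod 100).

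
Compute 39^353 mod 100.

Successive squares of 39 mod 100: 39^1≡39, 39^2≡21, 39^4≡41, 39^8≡81, 39^16≡61, 39^32≡21, 39^64≡41, 39^128≡81, 39^256≡61.
Since 353 = 1 + 32 + 64 + 256 in binary, 39^353 ≡ 39·21·41·61 ≡ 19 (mod 100).

19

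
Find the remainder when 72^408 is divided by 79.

Successive squares of 72 mod 79: 72^1≡72, 72^2≡49, 72^4≡31, 72^8≡13, 72^16≡11, 72^32≡42, 72^64≡26, 72^128≡44, 72^256≡40.
Since 408 = 8 + 16 + 128 + 256 in binary, 72^408 ≡ 13·11·44·40 ≡ 65 (mod 79).

65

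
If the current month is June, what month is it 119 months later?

119 = 9·12 + 11, so 119 mod 12 = 11.
June + 11 months → May.

May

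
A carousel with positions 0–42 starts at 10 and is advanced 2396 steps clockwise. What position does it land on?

Dividing 2396 by 43 gives quotient 55 and remainder 31.
(10 + 31) mod 43 = 41.

41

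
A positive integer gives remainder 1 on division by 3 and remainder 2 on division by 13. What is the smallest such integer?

Since 13·1 ≡ 1 (mod 3), take x = 2 + 13·((1−2)·1 mod 3) = 2 + 13·2 = 28.
Check: 28 mod 3 = 1, 28 mod 13 = 2.

28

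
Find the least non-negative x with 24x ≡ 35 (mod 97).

The inverse of 24 mod 97 is 93 (since 24·93 = 2232 ≡ 1).
So x ≡ 93·35 = 3255 ≡ 54 (mod 97).
Check: 24·54 = 1296 = 13·97 + 35.

54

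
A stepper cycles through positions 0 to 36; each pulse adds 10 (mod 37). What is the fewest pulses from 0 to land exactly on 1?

26

37 = 3·10 + 7
10 = 1·7 + 3
7 = 2·3 + 1
3 = 3·1 + 0
Back-substituting gives 10·26 ≡ 1 (mod 37).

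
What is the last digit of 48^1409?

The units digit of 48^n cycles with period 4: 8, 4, 2, 6, …
1409 mod 4 = 1, so the last digit matches 8^1 = 8.

8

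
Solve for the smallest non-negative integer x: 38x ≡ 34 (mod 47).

The inverse of 38 mod 47 is 26 (since 38·26 = 988 ≡ 1).
So x ≡ 26·34 = 884 ≡ 38 (mod 47).

38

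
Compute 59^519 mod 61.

Square-and-reduce mod 61: 59^1≡59, 59^2≡4, 59^4≡16, 59^8≡12, 59^16≡22, 59^32≡57, 59^64≡16, 59^128≡12, 59^256≡22, 59^512≡57.
Since 519 = 1 + 2 + 4 + 512 in binary, 59^519 ≡ 59·4·16·57 ≡ 24 (mod 61).

24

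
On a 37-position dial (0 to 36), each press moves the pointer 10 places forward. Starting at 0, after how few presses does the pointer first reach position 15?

The inverse of 10 mod 37 is 26 (since 10·26 = 260 ≡ 1).
Multiplying both sides by 26: x ≡ 26·15 = 390 ≡ 20 (mod 37).

20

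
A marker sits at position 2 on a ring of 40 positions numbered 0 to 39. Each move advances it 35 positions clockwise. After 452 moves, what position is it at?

22

452·35 = 15820.
15820 − 395·40 = 20, so 15820 ≡ 20 (mod 40).
(2 + 20) mod 40 = 22.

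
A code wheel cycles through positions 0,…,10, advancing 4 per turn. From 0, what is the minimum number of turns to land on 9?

The inverse of 4 mod 11 is 3 (since 4·3 = 12 ≡ 1).
Multiplying both sides by 3: x ≡ 3·9 = 27 ≡ 5 (mod 11).
Check: 4·5 = 20 = 1·11 + 9.

5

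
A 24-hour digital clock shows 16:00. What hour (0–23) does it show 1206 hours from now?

Dividing 1206 by 24 gives quotient 50 and remainder 6.
(16 + 6) mod 24 = 22.

22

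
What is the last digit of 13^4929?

3

Last digits of 3^n: 3, 9, 7, 1 (period 4).
4929 leaves remainder 1 on division by 4, so 13^4929 ends in 3.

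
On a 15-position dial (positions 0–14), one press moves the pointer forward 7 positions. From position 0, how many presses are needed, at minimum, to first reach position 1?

7·13 = 91 = 6·15 + 1, so 7⁻¹ ≡ 13 (mod 15).

13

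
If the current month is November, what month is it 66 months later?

Dividing 66 by 12 gives quotient 5 and remainder 6.
November + 6 months → May.

May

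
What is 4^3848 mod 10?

Powers of 4 mod 10 repeat with period 2: 4, 6.
3848 leaves remainder 0 on division by 2, so 4^3848 ends in 6.

6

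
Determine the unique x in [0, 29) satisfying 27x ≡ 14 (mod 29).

22

27⁻¹ ≡ 14 (mod 29) because 27·14 = 378 = 13·29 + 1.
Multiplying both sides by 14: x ≡ 14·14 = 196 ≡ 22 (mod 29).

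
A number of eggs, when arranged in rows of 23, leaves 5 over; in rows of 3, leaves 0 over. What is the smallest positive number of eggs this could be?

x ≡ 0 (mod 3) gives x ∈ {0, 3, 6, 9, 12, 15, 18, 21, …}.
The first of these with x mod 23 = 5 is 51.

51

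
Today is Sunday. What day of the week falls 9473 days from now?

Tuesday

9473 mod 7 = 2 (since 1353·7 = 9471).
Sunday + 2 days → Tuesday.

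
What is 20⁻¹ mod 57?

20

57 = 2·20 + 17
20 = 1·17 + 3
17 = 5·3 + 2
3 = 1·2 + 1
2 = 2·1 + 0
Back-substituting gives 20·20 ≡ 1 (mod 57).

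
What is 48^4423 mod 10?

Powers of 8 mod 10 repeat with period 4: 8, 4, 2, 6.
4423 leaves remainder 3 on division by 4, so 48^4423 ends in 2.

2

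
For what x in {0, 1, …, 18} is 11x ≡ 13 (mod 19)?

The inverse of 11 mod 19 is 7 (since 11·7 = 77 ≡ 1).
Multiplying both sides by 7: x ≡ 7·13 = 91 ≡ 15 (mod 19).
Check: 11·15 = 165 = 8·19 + 13.

15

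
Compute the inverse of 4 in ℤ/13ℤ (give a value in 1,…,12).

4·10 = 40 = 3·13 + 1, so 4⁻¹ ≡ 10 (mod 13).

10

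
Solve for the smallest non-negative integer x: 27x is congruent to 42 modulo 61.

The inverse of 27 mod 61 is 52 (since 27·52 = 1404 ≡ 1).
Multiplying both sides by 52: x ≡ 52·42 = 2184 ≡ 49 (mod 61).

49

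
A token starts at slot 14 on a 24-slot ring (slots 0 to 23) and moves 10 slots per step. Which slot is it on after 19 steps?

12

19·10 = 190.
190 − 7·24 = 22, so 190 ≡ 22 (mod 24).
(14 + 22) mod 24 = 12.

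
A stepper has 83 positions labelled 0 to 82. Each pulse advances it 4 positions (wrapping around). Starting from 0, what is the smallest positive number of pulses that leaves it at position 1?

83 = 20·4 + 3
4 = 1·3 + 1
3 = 3·1 + 0
Back-substituting gives 4·21 ≡ 1 (mod 83).

21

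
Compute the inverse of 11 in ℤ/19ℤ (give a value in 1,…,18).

19 = 1·11 + 8
11 = 1·8 + 3
8 = 2·3 + 2
3 = 1·2 + 1
2 = 2·1 + 0
Back-substituting gives 11·7 ≡ 1 (mod 19).

7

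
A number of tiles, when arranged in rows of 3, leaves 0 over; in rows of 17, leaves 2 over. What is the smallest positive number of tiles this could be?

x ≡ 0 (mod 3) gives x ∈ {0, 3, 6, 9, 12, 15, 18, 21, …}.
The first of these with x mod 17 = 2 is 36.

36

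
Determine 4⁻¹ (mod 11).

3

11 = 2·4 + 3
4 = 1·3 + 1
3 = 3·1 + 0
Back-substituting gives 4·3 ≡ 1 (mod 11).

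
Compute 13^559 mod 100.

77

Successive squares of 13 mod 100: 13^1≡13, 13^2≡69, 13^4≡61, 13^8≡21, 13^16≡41, 13^32≡81, 13^64≡61, 13^128≡21, 13^256≡41, 13^512≡81.
Since 559 = 1 + 2 + 4 + 8 + 32 + 512 in binary, 13^559 ≡ 13·69·61·21·81·81 ≡ 77 (mod 100).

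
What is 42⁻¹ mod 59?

52

59 = 1·42 + 17
42 = 2·17 + 8
17 = 2·8 + 1
8 = 8·1 + 0
Back-substituting gives 42·52 ≡ 1 (mod 59).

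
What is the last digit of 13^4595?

Powers of 3 mod 10 repeat with period 4: 3, 9, 7, 1.
4595 mod 4 = 3, so the last digit matches 3^3 = 7.

7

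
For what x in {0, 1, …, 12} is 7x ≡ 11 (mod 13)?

The inverse of 7 mod 13 is 2 (since 7·2 = 14 ≡ 1).
Multiplying both sides by 2: x ≡ 2·11 = 22 ≡ 9 (mod 13).

9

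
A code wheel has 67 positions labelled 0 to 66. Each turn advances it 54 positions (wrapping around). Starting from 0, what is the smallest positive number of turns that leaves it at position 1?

36

67 = 1·54 + 13
54 = 4·13 + 2
13 = 6·2 + 1
2 = 2·1 + 0
Back-substituting gives 54·36 ≡ 1 (mod 67).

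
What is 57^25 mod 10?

Last digits of 7^n: 7, 9, 3, 1 (period 4).
25 leaves remainder 1 on division by 4, so 57^25 ends in 7.

7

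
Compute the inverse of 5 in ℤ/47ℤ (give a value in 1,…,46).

19

5·19 = 95 = 2·47 + 1, so 5⁻¹ ≡ 19 (mod 47).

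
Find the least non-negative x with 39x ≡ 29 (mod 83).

5

The inverse of 39 mod 83 is 66 (since 39·66 = 2574 ≡ 1).
So x ≡ 66·29 = 1914 ≡ 5 (mod 83).
Check: 39·5 = 195 = 2·83 + 29.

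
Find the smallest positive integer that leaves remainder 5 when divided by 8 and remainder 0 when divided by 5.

x ≡ 0 (mod 5) gives x ∈ {0, 5}.
The first of these with x mod 8 = 5 is 5.

5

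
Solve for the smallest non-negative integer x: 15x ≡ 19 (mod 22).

15⁻¹ ≡ 3 (mod 22) because 15·3 = 45 = 2·22 + 1.
So x ≡ 3·19 = 57 ≡ 13 (mod 22).

13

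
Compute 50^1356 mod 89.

45

By repeated squaring mod 89: 50^1≡50, 50^2≡8, 50^4≡64, 50^8≡2, 50^16≡4, 50^32≡16, 50^64≡78, 50^128≡32, 50^256≡45, 50^512≡67, 50^1024≡39.
1356 = 4 + 8 + 64 + 256 + 1024, so 50^1356 ≡ 64·2·78·45·39 ≡ 45 (mod 89).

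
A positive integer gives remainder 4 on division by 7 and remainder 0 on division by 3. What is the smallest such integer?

x ≡ 0 (mod 3) gives x ∈ {0, 3, 6, 9, 12, 15, 18}.
The first of these with x mod 7 = 4 is 18.

18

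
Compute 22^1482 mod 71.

16

Successive squares of 22 mod 71: 22^1≡22, 22^2≡58, 22^4≡27, 22^8≡19, 22^16≡6, 22^32≡36, 22^64≡18, 22^128≡40, 22^256≡38, 22^512≡24, 22^1024≡8.
Since 1482 = 2 + 8 + 64 + 128 + 256 + 1024 in binary, 22^1482 ≡ 58·19·18·40·38·8 ≡ 16 (mod 71).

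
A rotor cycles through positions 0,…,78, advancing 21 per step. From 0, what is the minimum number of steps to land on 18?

46

The inverse of 21 mod 79 is 64 (since 21·64 = 1344 ≡ 1).
Multiplying both sides by 64: x ≡ 64·18 = 1152 ≡ 46 (mod 79).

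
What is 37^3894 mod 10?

9

The units digit of 37^n cycles with period 4: 7, 9, 3, 1, …
3894 leaves remainder 2 on division by 4, so 37^3894 ends in 9.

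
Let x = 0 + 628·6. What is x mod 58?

628·6 = 3768.
3768 mod 58 = 56 (since 64·58 = 3712).
(0 + 56) mod 58 = 56.

56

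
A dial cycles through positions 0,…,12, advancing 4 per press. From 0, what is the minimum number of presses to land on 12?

3

The inverse of 4 mod 13 is 10 (since 4·10 = 40 ≡ 1).
Multiplying both sides by 10: x ≡ 10·12 = 120 ≡ 3 (mod 13).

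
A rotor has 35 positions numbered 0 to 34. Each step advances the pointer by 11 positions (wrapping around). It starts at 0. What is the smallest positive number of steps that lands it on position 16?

The inverse of 11 mod 35 is 16 (since 11·16 = 176 ≡ 1).
So x ≡ 16·16 = 256 ≡ 11 (mod 35).

11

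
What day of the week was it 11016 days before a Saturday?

Monday

11016 = 1573·7 + 5, so 11016 mod 7 = 5.
Saturday − 5 days → Monday.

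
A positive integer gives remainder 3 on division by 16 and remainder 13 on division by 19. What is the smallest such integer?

51

x ≡ 3 (mod 16) gives x ∈ {3, 19, 35, 51}.
The first of these with x mod 19 = 13 is 51.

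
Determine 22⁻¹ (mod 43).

2

43 = 1·22 + 21
22 = 1·21 + 1
21 = 21·1 + 0
Back-substituting gives 22·2 ≡ 1 (mod 43).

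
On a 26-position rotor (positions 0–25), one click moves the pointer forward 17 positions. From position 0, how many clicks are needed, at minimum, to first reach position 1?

17·23 = 391 = 15·26 + 1, so 17⁻¹ ≡ 23 (mod 26).

23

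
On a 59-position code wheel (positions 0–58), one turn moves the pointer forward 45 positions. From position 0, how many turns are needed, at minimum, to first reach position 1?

59 = 1·45 + 14
45 = 3·14 + 3
14 = 4·3 + 2
3 = 1·2 + 1
2 = 2·1 + 0
Back-substituting gives 45·21 ≡ 1 (mod 59).

21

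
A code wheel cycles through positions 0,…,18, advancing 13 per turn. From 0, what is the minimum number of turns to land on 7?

13⁻¹ ≡ 3 (mod 19) because 13·3 = 39 = 2·19 + 1.
So x ≡ 3·7 = 21 ≡ 2 (mod 19).
Check: 13·2 = 26 = 1·19 + 7.

2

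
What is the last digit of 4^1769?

The units digit of 4^n cycles with period 2: 4, 6, …
1769 leaves remainder 1 on division by 2, so 4^1769 ends in 4.

4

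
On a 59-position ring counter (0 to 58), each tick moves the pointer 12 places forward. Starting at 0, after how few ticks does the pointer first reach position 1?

5

12⁻¹ ≡ 5 (mod 59) because 12·5 = 60 = 1·59 + 1.
Multiplying both sides by 5: x ≡ 5·1 = 5 ≡ 5 (mod 59).
Check: 12·5 = 60 = 1·59 + 1.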